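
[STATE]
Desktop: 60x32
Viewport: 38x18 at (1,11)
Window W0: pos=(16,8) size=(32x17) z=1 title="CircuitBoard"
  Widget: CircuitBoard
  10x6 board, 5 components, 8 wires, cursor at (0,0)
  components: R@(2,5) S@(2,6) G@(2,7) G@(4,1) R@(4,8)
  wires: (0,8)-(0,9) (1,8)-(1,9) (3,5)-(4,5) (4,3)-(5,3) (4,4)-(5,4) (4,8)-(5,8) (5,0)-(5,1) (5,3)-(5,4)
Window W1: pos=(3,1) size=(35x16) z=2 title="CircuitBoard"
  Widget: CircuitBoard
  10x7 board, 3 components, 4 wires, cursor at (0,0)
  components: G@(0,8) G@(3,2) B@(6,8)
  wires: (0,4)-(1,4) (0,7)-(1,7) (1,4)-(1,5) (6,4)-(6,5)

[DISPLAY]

  ┃3           G                    ┃9
  ┃                                 ┃ 
  ┃4                                ┃ 
  ┃                                 ┃ 
  ┃5                                ┃ 
  ┗━━━━━━━━━━━━━━━━━━━━━━━━━━━━━━━━━┛ 
               ┃                      
               ┃3                     
               ┃                      
               ┃4       G       ·   · 
               ┃                │   │ 
               ┃5   · ─ ·       · ─ · 
               ┃Cursor: (0,0)         
               ┗━━━━━━━━━━━━━━━━━━━━━━
                                      
                                      
                                      
                                      


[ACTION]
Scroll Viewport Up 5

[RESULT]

  ┃                    │           │┃ 
  ┃1                   · ─ ·       ·┃ 
  ┃                                 ┃━
  ┃2                                ┃ 
  ┃                                 ┃─
  ┃3           G                    ┃9
  ┃                                 ┃ 
  ┃4                                ┃ 
  ┃                                 ┃ 
  ┃5                                ┃ 
  ┗━━━━━━━━━━━━━━━━━━━━━━━━━━━━━━━━━┛ 
               ┃                      
               ┃3                     
               ┃                      
               ┃4       G       ·   · 
               ┃                │   │ 
               ┃5   · ─ ·       · ─ · 
               ┃Cursor: (0,0)         


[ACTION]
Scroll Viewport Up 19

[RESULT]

                                      
  ┏━━━━━━━━━━━━━━━━━━━━━━━━━━━━━━━━━┓ 
  ┃ CircuitBoard                    ┃ 
  ┠─────────────────────────────────┨ 
  ┃   0 1 2 3 4 5 6 7 8 9           ┃ 
  ┃0  [.]              ·           ·┃ 
  ┃                    │           │┃ 
  ┃1                   · ─ ·       ·┃ 
  ┃                                 ┃━
  ┃2                                ┃ 
  ┃                                 ┃─
  ┃3           G                    ┃9
  ┃                                 ┃ 
  ┃4                                ┃ 
  ┃                                 ┃ 
  ┃5                                ┃ 
  ┗━━━━━━━━━━━━━━━━━━━━━━━━━━━━━━━━━┛ 
               ┃                      


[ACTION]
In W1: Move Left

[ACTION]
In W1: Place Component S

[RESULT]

                                      
  ┏━━━━━━━━━━━━━━━━━━━━━━━━━━━━━━━━━┓ 
  ┃ CircuitBoard                    ┃ 
  ┠─────────────────────────────────┨ 
  ┃   0 1 2 3 4 5 6 7 8 9           ┃ 
  ┃0  [S]              ·           ·┃ 
  ┃                    │           │┃ 
  ┃1                   · ─ ·       ·┃ 
  ┃                                 ┃━
  ┃2                                ┃ 
  ┃                                 ┃─
  ┃3           G                    ┃9
  ┃                                 ┃ 
  ┃4                                ┃ 
  ┃                                 ┃ 
  ┃5                                ┃ 
  ┗━━━━━━━━━━━━━━━━━━━━━━━━━━━━━━━━━┛ 
               ┃                      


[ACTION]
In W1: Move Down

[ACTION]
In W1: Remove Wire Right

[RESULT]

                                      
  ┏━━━━━━━━━━━━━━━━━━━━━━━━━━━━━━━━━┓ 
  ┃ CircuitBoard                    ┃ 
  ┠─────────────────────────────────┨ 
  ┃   0 1 2 3 4 5 6 7 8 9           ┃ 
  ┃0   S               ·           ·┃ 
  ┃                    │           │┃ 
  ┃1  [.]              · ─ ·       ·┃ 
  ┃                                 ┃━
  ┃2                                ┃ 
  ┃                                 ┃─
  ┃3           G                    ┃9
  ┃                                 ┃ 
  ┃4                                ┃ 
  ┃                                 ┃ 
  ┃5                                ┃ 
  ┗━━━━━━━━━━━━━━━━━━━━━━━━━━━━━━━━━┛ 
               ┃                      


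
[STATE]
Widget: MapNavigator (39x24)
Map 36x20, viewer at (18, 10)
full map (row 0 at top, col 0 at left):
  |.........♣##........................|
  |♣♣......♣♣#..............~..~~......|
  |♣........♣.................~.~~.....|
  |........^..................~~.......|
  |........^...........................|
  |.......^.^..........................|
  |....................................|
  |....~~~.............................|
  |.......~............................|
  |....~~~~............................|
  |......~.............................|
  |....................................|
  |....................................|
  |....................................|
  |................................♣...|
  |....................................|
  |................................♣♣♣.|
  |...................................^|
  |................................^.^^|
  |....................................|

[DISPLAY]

                                       
                                       
 .........♣##........................  
 ♣♣......♣♣#..............~..~~......  
 ♣........♣.................~.~~.....  
 ........^..................~~.......  
 ........^...........................  
 .......^.^..........................  
 ....................................  
 ....~~~.............................  
 .......~............................  
 ....~~~~............................  
 ......~...........@.................  
 ....................................  
 ....................................  
 ....................................  
 ................................♣...  
 ....................................  
 ................................♣♣♣.  
 ...................................^  
 ................................^.^^  
 ....................................  
                                       
                                       


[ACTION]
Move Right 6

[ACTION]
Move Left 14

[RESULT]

                                       
                                       
         .........♣##..................
         ♣♣......♣♣#..............~..~~
         ♣........♣.................~.~
         ........^..................~~.
         ........^.....................
         .......^.^....................
         ..............................
         ....~~~.......................
         .......~......................
         ....~~~~......................
         ......~...@...................
         ..............................
         ..............................
         ..............................
         ..............................
         ..............................
         ..............................
         ..............................
         ..............................
         ..............................
                                       
                                       


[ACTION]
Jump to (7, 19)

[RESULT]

            ....~~~....................
            .......~...................
            ....~~~~...................
            ......~....................
            ...........................
            ...........................
            ...........................
            ...........................
            ...........................
            ...........................
            ...........................
            ...........................
            .......@...................
                                       
                                       
                                       
                                       
                                       
                                       
                                       
                                       
                                       
                                       
                                       


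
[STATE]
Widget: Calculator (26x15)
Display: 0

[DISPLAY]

                         0
┌───┬───┬───┬───┐         
│ 7 │ 8 │ 9 │ ÷ │         
├───┼───┼───┼───┤         
│ 4 │ 5 │ 6 │ × │         
├───┼───┼───┼───┤         
│ 1 │ 2 │ 3 │ - │         
├───┼───┼───┼───┤         
│ 0 │ . │ = │ + │         
├───┼───┼───┼───┤         
│ C │ MC│ MR│ M+│         
└───┴───┴───┴───┘         
                          
                          
                          


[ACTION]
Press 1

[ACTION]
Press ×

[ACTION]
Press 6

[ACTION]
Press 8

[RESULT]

                        68
┌───┬───┬───┬───┐         
│ 7 │ 8 │ 9 │ ÷ │         
├───┼───┼───┼───┤         
│ 4 │ 5 │ 6 │ × │         
├───┼───┼───┼───┤         
│ 1 │ 2 │ 3 │ - │         
├───┼───┼───┼───┤         
│ 0 │ . │ = │ + │         
├───┼───┼───┼───┤         
│ C │ MC│ MR│ M+│         
└───┴───┴───┴───┘         
                          
                          
                          


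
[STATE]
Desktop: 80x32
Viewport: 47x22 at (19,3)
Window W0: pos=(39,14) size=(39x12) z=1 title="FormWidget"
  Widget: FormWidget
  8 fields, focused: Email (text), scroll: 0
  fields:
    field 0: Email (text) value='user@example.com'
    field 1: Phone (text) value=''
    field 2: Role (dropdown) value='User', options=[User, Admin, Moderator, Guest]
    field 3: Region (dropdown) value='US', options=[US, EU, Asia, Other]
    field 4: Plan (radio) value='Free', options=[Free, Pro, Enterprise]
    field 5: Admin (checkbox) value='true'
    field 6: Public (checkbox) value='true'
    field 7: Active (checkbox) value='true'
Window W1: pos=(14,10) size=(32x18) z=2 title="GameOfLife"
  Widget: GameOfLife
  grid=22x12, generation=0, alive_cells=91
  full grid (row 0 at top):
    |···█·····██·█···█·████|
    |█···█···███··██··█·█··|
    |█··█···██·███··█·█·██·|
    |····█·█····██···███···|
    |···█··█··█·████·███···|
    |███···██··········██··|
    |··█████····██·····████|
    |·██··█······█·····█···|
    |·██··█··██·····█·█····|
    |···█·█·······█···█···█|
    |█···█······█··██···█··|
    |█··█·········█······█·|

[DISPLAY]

                                               
                                               
                                               
                                               
                                               
                                               
                                               
━━━━━━━━━━━━━━━━━━━━━━━━━━┓                    
eOfLife                   ┃                    
──────────────────────────┨                    
 0                        ┃                    
·····██·█···█·████        ┃━━━━━━━━━━━━━━━━━━━━
█···███··██··█·█··        ┃idget               
···██·███··█·█·██·        ┃────────────────────
█·█····██···███···        ┃l:      [user@exampl
··█··█·████·███···        ┃e:      [           
··██··········██··        ┃:       [User       
███····██·····████        ┃on:     [US         
·█······█·····█···        ┃:       (●) Free  ( 
·█··██·····█·█····        ┃n:      [x]         
·█·······█···█···█        ┃ic:     [x]         
█······█··██···█··        ┃ve:     [x]         


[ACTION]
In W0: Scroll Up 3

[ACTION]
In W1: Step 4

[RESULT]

                                               
                                               
                                               
                                               
                                               
                                               
                                               
━━━━━━━━━━━━━━━━━━━━━━━━━━┓                    
eOfLife                   ┃                    
──────────────────────────┨                    
 4                        ┃                    
···█····█···█████·        ┃━━━━━━━━━━━━━━━━━━━━
·██····█·······██·        ┃idget               
··█····█·····█····        ┃────────────────────
····█··█··········        ┃l:      [user@exampl
··█·████··█·······        ┃e:      [           
·██·███···█···█···        ┃:       [User       
···█··█·█······█··        ┃on:     [US         
·███··············        ┃:       (●) Free  ( 
·███···█··██······        ┃n:      [x]         
███·····███·······        ┃ic:     [x]         
██·······█··██····        ┃ve:     [x]         


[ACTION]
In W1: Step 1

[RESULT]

                                               
                                               
                                               
                                               
                                               
                                               
                                               
━━━━━━━━━━━━━━━━━━━━━━━━━━┓                    
eOfLife                   ┃                    
──────────────────────────┨                    
 5                        ┃                    
··█··········██·█·        ┃━━━━━━━━━━━━━━━━━━━━
·███···██···█···█·        ┃idget               
·███··███·········        ┃────────────────────
····█··██·········        ┃l:      [user@exampl
·██····█··········        ┃e:      [           
·██······█········        ┃:       [User       
█·····██··········        ┃on:     [US         
·█··█··█··········        ┃:       (●) Free  ( 
········█·██······        ┃n:      [x]         
···█····█···█·····        ┃ic:     [x]         
··█·····█···█·····        ┃ve:     [x]         


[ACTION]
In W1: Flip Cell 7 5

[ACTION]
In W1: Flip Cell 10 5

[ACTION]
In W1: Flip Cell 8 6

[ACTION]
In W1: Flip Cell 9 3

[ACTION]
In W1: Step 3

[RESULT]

                                               
                                               
                                               
                                               
                                               
                                               
                                               
━━━━━━━━━━━━━━━━━━━━━━━━━━┓                    
eOfLife                   ┃                    
──────────────────────────┨                    
 8                        ┃                    
··█···············        ┃━━━━━━━━━━━━━━━━━━━━
··█·█·············        ┃idget               
··················        ┃────────────────────
·█·██···█·········        ┃l:      [user@exampl
██·██··█··········        ┃e:      [           
█··██·███·········        ┃:       [User       
██················        ┃on:     [US         
·█················        ┃:       (●) Free  ( 
███·······███·····        ┃n:      [x]         
···█····██████····        ┃ic:     [x]         
··█·······█···█···        ┃ve:     [x]         


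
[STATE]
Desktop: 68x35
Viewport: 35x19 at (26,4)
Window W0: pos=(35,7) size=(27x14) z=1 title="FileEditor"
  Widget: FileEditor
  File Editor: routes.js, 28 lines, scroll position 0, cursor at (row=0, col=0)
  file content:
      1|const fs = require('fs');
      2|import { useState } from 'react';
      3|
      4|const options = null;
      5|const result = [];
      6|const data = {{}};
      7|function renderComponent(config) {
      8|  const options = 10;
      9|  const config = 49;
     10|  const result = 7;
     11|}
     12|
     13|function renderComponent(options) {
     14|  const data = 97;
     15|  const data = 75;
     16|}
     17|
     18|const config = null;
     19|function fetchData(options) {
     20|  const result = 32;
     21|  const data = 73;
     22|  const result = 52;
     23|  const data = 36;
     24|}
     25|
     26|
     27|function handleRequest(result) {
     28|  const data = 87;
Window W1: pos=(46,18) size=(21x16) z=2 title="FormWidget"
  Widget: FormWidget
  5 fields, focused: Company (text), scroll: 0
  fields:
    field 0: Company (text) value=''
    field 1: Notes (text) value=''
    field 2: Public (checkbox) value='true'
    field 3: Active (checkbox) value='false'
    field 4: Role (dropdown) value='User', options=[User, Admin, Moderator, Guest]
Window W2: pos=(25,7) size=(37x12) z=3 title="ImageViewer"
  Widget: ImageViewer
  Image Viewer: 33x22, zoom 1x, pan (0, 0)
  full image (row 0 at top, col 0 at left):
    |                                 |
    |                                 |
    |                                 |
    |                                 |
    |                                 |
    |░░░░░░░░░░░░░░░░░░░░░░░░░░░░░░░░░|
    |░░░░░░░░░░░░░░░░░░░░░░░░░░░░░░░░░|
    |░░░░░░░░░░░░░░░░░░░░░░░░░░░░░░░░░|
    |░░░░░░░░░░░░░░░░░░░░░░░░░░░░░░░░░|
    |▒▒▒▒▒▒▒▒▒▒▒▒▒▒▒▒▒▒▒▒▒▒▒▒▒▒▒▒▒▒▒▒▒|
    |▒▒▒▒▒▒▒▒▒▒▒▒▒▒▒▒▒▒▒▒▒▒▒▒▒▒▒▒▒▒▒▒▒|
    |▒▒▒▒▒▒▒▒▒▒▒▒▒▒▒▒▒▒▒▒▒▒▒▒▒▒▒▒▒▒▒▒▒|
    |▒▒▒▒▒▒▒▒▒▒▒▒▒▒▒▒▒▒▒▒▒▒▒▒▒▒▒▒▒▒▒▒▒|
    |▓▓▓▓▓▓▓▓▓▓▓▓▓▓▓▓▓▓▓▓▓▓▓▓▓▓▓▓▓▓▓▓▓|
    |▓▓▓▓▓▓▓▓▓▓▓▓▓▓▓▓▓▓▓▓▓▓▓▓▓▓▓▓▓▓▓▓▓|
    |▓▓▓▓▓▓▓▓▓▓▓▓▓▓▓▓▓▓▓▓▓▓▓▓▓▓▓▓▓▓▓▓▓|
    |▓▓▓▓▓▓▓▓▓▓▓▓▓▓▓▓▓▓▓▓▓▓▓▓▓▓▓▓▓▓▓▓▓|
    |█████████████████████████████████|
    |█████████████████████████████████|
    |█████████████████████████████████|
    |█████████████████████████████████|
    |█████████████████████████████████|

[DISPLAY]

                                   
                                   
                                   
━━━━━━━━━━━━━━━━━━━━━━━━━━━━━━━━━━━
 ImageViewer                       
───────────────────────────────────
                                   
                                   
                                   
                                   
                                   
░░░░░░░░░░░░░░░░░░░░░░░░░░░░░░░░░  
░░░░░░░░░░░░░░░░░░░░░░░░░░░░░░░░░  
░░░░░░░░░░░░░░░░░░░░░░░░░░░░░░░░░  
━━━━━━━━━━━━━━━━━━━━━━━━━━━━━━━━━━━
         ┃  const re┃ FormWidget   
         ┗━━━━━━━━━━┠──────────────
                    ┃> Company:    
                    ┃  Notes:      


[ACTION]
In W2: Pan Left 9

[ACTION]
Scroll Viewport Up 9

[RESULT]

                                   
                                   
                                   
                                   
                                   
                                   
                                   
━━━━━━━━━━━━━━━━━━━━━━━━━━━━━━━━━━━
 ImageViewer                       
───────────────────────────────────
                                   
                                   
                                   
                                   
                                   
░░░░░░░░░░░░░░░░░░░░░░░░░░░░░░░░░  
░░░░░░░░░░░░░░░░░░░░░░░░░░░░░░░░░  
░░░░░░░░░░░░░░░░░░░░░░░░░░░░░░░░░  
━━━━━━━━━━━━━━━━━━━━━━━━━━━━━━━━━━━


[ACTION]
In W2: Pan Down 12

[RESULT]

                                   
                                   
                                   
                                   
                                   
                                   
                                   
━━━━━━━━━━━━━━━━━━━━━━━━━━━━━━━━━━━
 ImageViewer                       
───────────────────────────────────
▒▒▒▒▒▒▒▒▒▒▒▒▒▒▒▒▒▒▒▒▒▒▒▒▒▒▒▒▒▒▒▒▒  
▓▓▓▓▓▓▓▓▓▓▓▓▓▓▓▓▓▓▓▓▓▓▓▓▓▓▓▓▓▓▓▓▓  
▓▓▓▓▓▓▓▓▓▓▓▓▓▓▓▓▓▓▓▓▓▓▓▓▓▓▓▓▓▓▓▓▓  
▓▓▓▓▓▓▓▓▓▓▓▓▓▓▓▓▓▓▓▓▓▓▓▓▓▓▓▓▓▓▓▓▓  
▓▓▓▓▓▓▓▓▓▓▓▓▓▓▓▓▓▓▓▓▓▓▓▓▓▓▓▓▓▓▓▓▓  
█████████████████████████████████  
█████████████████████████████████  
█████████████████████████████████  
━━━━━━━━━━━━━━━━━━━━━━━━━━━━━━━━━━━


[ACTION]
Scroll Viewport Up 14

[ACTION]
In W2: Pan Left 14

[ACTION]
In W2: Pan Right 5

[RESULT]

                                   
                                   
                                   
                                   
                                   
                                   
                                   
━━━━━━━━━━━━━━━━━━━━━━━━━━━━━━━━━━━
 ImageViewer                       
───────────────────────────────────
▒▒▒▒▒▒▒▒▒▒▒▒▒▒▒▒▒▒▒▒▒▒▒▒▒▒▒▒       
▓▓▓▓▓▓▓▓▓▓▓▓▓▓▓▓▓▓▓▓▓▓▓▓▓▓▓▓       
▓▓▓▓▓▓▓▓▓▓▓▓▓▓▓▓▓▓▓▓▓▓▓▓▓▓▓▓       
▓▓▓▓▓▓▓▓▓▓▓▓▓▓▓▓▓▓▓▓▓▓▓▓▓▓▓▓       
▓▓▓▓▓▓▓▓▓▓▓▓▓▓▓▓▓▓▓▓▓▓▓▓▓▓▓▓       
████████████████████████████       
████████████████████████████       
████████████████████████████       
━━━━━━━━━━━━━━━━━━━━━━━━━━━━━━━━━━━


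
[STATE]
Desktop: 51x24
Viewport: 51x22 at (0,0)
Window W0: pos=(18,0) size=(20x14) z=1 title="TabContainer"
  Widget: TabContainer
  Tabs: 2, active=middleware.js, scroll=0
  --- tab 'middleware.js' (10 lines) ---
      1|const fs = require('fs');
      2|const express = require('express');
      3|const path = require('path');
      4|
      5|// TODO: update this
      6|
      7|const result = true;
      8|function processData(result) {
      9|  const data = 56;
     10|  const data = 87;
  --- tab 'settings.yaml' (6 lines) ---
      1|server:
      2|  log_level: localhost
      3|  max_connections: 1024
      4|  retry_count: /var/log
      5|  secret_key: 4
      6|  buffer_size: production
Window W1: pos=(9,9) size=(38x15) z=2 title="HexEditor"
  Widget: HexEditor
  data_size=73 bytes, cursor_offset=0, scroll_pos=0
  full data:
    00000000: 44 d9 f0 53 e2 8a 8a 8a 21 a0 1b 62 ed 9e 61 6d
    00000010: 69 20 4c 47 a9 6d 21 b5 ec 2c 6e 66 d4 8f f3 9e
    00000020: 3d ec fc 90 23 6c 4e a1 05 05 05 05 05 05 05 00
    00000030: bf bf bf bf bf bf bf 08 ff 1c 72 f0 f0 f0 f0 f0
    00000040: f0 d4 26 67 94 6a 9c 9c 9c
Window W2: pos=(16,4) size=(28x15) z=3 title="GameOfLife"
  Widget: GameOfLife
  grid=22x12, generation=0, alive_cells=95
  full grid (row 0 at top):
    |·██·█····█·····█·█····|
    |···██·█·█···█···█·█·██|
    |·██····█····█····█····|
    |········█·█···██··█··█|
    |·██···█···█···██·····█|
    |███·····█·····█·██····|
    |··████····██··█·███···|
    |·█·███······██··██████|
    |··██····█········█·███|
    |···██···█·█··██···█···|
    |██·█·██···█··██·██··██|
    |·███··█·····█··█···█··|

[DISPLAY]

                  ┏━━━━━━━━━━━━━━━━━━┓             
                  ┃ TabContainer     ┃             
                  ┠──────────────────┨             
                  ┃[middleware.js]│ s┃             
                ┏━━━━━━━━━━━━━━━━━━━━━━━━━━┓       
                ┃ GameOfLife               ┃       
                ┠──────────────────────────┨       
                ┃Gen: 0                    ┃       
                ┃···██·█·█···█···█·█·██    ┃       
         ┏━━━━━━┃·██····█····█····█····    ┃━━┓    
         ┃ HexEd┃········█·█···██··█··█    ┃  ┃    
         ┠──────┃·██···█···█···██·····█    ┃──┨    
         ┃000000┃███·····█·····█·██····    ┃ 2┃    
         ┃000000┃··████····██··█·███···    ┃ e┃    
         ┃000000┃·█·███······██··██████    ┃ 0┃    
         ┃000000┃··██····█········█·███    ┃ f┃    
         ┃000000┃···██···█·█··██···█···    ┃ 9┃    
         ┃      ┃██·█·██···█··██·██··██    ┃  ┃    
         ┃      ┗━━━━━━━━━━━━━━━━━━━━━━━━━━┛  ┃    
         ┃                                    ┃    
         ┃                                    ┃    
         ┃                                    ┃    


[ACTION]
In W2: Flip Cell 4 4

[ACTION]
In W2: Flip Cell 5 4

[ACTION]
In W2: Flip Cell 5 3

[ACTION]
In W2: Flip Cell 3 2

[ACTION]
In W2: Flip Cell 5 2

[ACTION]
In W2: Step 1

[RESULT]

                  ┏━━━━━━━━━━━━━━━━━━┓             
                  ┃ TabContainer     ┃             
                  ┠──────────────────┨             
                  ┃[middleware.js]│ s┃             
                ┏━━━━━━━━━━━━━━━━━━━━━━━━━━┓       
                ┃ GameOfLife               ┃       
                ┠──────────────────────────┨       
                ┃Gen: 1                    ┃       
                ┃····██·██·······█·█···    ┃       
         ┏━━━━━━┃·██····███·█·█·███████    ┃━━┓    
         ┃ HexEd┃·······█·█·█·████·····    ┃  ┃    
         ┠──────┃█···██·█·····█···█····    ┃──┨    
         ┃000000┃█········███·██···█···    ┃ 2┃    
         ┃000000┃█··········██·█·····█·    ┃ e┃    
         ┃000000┃·█···█·····███·█·····█    ┃ 0┃    
         ┃000000┃·····█···█··█·█·█····█    ┃ f┃    
         ┃000000┃·█···█·█·····████·█···    ┃ 9┃    
         ┃      ┃██···███·█·██···█████·    ┃  ┃    
         ┃      ┗━━━━━━━━━━━━━━━━━━━━━━━━━━┛  ┃    
         ┃                                    ┃    
         ┃                                    ┃    
         ┃                                    ┃    


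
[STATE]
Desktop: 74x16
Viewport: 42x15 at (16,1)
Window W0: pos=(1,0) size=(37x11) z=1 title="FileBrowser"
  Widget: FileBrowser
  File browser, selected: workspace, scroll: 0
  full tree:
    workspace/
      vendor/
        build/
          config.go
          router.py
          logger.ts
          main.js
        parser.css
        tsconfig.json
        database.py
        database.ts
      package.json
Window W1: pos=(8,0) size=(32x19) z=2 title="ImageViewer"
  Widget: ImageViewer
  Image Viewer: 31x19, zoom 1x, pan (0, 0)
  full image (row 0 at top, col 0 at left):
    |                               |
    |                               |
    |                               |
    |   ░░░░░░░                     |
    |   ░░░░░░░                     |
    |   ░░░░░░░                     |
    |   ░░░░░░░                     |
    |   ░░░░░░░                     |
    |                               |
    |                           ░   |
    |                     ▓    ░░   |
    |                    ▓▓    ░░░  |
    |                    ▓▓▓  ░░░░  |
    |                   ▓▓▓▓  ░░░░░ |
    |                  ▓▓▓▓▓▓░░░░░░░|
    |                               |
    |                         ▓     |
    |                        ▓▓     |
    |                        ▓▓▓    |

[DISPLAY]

iewer                  ┃                  
───────────────────────┨                  
                       ┃                  
                       ┃                  
                       ┃                  
░░░                    ┃                  
░░░                    ┃                  
░░░                    ┃                  
░░░                    ┃                  
░░░                    ┃                  
                       ┃                  
                    ░  ┃                  
              ▓    ░░  ┃                  
             ▓▓    ░░░ ┃                  
             ▓▓▓  ░░░░ ┃                  


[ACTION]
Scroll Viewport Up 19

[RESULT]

━━━━━━━━━━━━━━━━━━━━━━━┓                  
iewer                  ┃                  
───────────────────────┨                  
                       ┃                  
                       ┃                  
                       ┃                  
░░░                    ┃                  
░░░                    ┃                  
░░░                    ┃                  
░░░                    ┃                  
░░░                    ┃                  
                       ┃                  
                    ░  ┃                  
              ▓    ░░  ┃                  
             ▓▓    ░░░ ┃                  


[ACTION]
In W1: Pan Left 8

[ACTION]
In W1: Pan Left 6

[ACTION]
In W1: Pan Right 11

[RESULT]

━━━━━━━━━━━━━━━━━━━━━━━┓                  
iewer                  ┃                  
───────────────────────┨                  
                       ┃                  
                       ┃                  
                       ┃                  
                       ┃                  
                       ┃                  
                       ┃                  
                       ┃                  
                       ┃                  
                       ┃                  
         ░             ┃                  
   ▓    ░░             ┃                  
  ▓▓    ░░░            ┃                  


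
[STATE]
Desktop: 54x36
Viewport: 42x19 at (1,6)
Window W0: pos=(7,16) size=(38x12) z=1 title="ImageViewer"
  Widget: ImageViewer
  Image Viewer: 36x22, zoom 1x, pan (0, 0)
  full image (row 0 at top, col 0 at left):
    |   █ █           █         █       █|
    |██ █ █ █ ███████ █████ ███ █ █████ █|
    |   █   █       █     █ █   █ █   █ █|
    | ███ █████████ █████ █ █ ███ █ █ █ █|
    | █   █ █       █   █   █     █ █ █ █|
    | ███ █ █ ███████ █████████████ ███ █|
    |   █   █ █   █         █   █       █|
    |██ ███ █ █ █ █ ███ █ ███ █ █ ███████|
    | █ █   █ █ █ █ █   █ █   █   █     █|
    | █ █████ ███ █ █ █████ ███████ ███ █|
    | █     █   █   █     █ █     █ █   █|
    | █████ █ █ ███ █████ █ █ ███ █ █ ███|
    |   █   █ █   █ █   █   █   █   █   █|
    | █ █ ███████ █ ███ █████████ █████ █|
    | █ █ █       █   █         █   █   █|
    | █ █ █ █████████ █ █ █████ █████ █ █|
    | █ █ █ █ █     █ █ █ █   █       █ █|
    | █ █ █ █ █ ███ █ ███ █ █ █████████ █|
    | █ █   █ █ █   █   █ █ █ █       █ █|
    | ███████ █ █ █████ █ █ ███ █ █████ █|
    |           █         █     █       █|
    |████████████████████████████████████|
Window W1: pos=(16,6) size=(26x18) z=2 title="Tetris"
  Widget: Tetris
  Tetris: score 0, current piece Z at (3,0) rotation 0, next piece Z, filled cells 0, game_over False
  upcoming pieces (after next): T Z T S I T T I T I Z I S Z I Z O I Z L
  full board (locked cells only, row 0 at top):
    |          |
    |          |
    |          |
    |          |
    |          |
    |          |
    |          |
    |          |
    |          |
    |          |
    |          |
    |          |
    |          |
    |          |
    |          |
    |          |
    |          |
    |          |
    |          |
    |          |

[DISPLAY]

               ┏━━━━━━━━━━━━━━━━━━━━━━━━┓ 
               ┃ Tetris                 ┃ 
               ┠────────────────────────┨ 
               ┃          │Next:        ┃ 
               ┃          │▓▓           ┃ 
               ┃          │ ▓▓          ┃ 
               ┃          │             ┃ 
               ┃          │             ┃ 
               ┃          │             ┃ 
               ┃          │Score:       ┃ 
      ┏━━━━━━━━┃          │0            ┃━
      ┃ ImageVi┃          │             ┃ 
      ┠────────┃          │             ┃─
      ┃   █ █  ┃          │             ┃ 
      ┃██ █ █ █┃          │             ┃ 
      ┃   █   █┃          │             ┃ 
      ┃ ███ ███┃          │             ┃ 
      ┃ █   █ █┗━━━━━━━━━━━━━━━━━━━━━━━━┛ 
      ┃ ███ █ █ ███████ █████████████ ███ 


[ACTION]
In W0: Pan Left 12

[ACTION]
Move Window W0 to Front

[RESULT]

               ┏━━━━━━━━━━━━━━━━━━━━━━━━┓ 
               ┃ Tetris                 ┃ 
               ┠────────────────────────┨ 
               ┃          │Next:        ┃ 
               ┃          │▓▓           ┃ 
               ┃          │ ▓▓          ┃ 
               ┃          │             ┃ 
               ┃          │             ┃ 
               ┃          │             ┃ 
               ┃          │Score:       ┃ 
      ┏━━━━━━━━━━━━━━━━━━━━━━━━━━━━━━━━━━━
      ┃ ImageViewer                       
      ┠───────────────────────────────────
      ┃   █ █           █         █       
      ┃██ █ █ █ ███████ █████ ███ █ █████ 
      ┃   █   █       █     █ █   █ █   █ 
      ┃ ███ █████████ █████ █ █ ███ █ █ █ 
      ┃ █   █ █       █   █   █     █ █ █ 
      ┃ ███ █ █ ███████ █████████████ ███ 


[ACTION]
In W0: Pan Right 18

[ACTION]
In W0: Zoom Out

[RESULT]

               ┏━━━━━━━━━━━━━━━━━━━━━━━━┓ 
               ┃ Tetris                 ┃ 
               ┠────────────────────────┨ 
               ┃          │Next:        ┃ 
               ┃          │▓▓           ┃ 
               ┃          │ ▓▓          ┃ 
               ┃          │             ┃ 
               ┃          │             ┃ 
               ┃          │             ┃ 
               ┃          │Score:       ┃ 
      ┏━━━━━━━━━━━━━━━━━━━━━━━━━━━━━━━━━━━
      ┃ ImageViewer                       
      ┠───────────────────────────────────
      ┃         █       █                 
      ┃████ ███ █ █████ █                 
      ┃   █ █   █ █   █ █                 
      ┃██ █ █ ███ █ █ █ █                 
      ┃ █   █     █ █ █ █                 
      ┃████████████ ███ █                 
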